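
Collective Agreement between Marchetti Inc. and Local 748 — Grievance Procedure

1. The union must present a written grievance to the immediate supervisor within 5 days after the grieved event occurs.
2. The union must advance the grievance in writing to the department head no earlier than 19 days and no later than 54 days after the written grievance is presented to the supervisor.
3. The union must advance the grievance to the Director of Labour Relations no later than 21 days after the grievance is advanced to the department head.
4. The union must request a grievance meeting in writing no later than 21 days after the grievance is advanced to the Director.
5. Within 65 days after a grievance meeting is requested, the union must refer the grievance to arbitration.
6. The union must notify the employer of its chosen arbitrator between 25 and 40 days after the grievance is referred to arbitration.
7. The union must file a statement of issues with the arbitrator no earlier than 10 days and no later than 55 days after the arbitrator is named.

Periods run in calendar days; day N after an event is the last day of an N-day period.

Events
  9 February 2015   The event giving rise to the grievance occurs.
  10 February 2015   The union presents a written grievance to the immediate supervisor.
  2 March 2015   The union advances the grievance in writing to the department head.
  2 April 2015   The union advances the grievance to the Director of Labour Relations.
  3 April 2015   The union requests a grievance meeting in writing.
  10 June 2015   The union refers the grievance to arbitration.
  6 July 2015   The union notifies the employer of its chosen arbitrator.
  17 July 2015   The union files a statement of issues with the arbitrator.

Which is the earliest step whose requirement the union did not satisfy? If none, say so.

Step 1 — counting 5 days from 9 February 2015 (when the grieved event occurs) gives a deadline of 14 February 2015; 10 February 2015 is within that limit.
Step 2 — 19 and 54 days from 10 February 2015 (when the written grievance is presented to the supervisor) are 1 March 2015 and 5 April 2015 respectively; done 2 March 2015, which is between those dates.
Step 3 — counting 21 days from 2 March 2015 (when the grievance is advanced to the department head) gives a deadline of 23 March 2015; not done until 2 April 2015, 10 days after the deadline.

Step 3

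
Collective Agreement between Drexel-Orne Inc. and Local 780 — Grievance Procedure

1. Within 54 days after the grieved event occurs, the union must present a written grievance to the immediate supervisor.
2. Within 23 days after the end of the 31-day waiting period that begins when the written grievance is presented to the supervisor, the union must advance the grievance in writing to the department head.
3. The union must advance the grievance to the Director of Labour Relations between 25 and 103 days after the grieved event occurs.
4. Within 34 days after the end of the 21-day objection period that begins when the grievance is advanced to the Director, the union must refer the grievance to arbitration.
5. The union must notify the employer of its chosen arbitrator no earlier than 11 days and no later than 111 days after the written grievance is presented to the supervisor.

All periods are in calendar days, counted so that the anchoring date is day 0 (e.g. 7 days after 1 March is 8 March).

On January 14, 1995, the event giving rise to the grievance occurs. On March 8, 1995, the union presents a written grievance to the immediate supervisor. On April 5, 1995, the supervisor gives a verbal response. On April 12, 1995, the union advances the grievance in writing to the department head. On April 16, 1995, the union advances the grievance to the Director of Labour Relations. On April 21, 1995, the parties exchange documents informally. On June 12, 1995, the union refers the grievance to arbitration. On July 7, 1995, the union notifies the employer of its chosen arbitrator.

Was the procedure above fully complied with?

No

Step 1: 54 days after January 14, 1995 (when the grieved event occurs) is March 9, 1995; March 8, 1995 is within that limit.
Step 2: 23 days after April 8, 1995 (end of the 31-day waiting period, which began when the written grievance is presented to the supervisor on March 8, 1995) is May 1, 1995; completed April 12, 1995, before the deadline.
Step 3: the window is 25–103 days after January 14, 1995 (when the grieved event occurs), so February 8, 1995 through April 27, 1995; April 16, 1995 falls inside that range.
Step 4: 34 days after May 7, 1995 (end of the 21-day objection period, which began when the grievance is advanced to the Director on April 16, 1995) is June 10, 1995; not done until June 12, 1995, 2 days after the deadline.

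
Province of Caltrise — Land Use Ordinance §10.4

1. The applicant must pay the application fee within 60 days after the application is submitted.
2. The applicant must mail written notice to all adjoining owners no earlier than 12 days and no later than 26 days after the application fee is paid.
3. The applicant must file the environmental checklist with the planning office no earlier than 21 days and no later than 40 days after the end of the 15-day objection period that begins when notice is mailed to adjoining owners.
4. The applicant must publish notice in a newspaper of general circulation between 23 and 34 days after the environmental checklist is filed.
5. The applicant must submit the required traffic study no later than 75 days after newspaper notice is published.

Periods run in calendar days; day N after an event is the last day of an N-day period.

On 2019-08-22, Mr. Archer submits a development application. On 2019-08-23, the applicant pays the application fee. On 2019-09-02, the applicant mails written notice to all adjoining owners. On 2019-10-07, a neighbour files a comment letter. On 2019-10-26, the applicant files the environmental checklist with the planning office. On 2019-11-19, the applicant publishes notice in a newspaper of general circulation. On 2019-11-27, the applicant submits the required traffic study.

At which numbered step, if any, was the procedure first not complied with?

Step 2

Step 1: 60 days after 2019-08-22 (when the application is submitted) is 2019-10-21; done 2019-08-23 — timely.
Step 2: the window is 12–26 days after 2019-08-23 (when the application fee is paid), so 2019-09-04 through 2019-09-18; done 2019-09-02 — 2 days before the window opened.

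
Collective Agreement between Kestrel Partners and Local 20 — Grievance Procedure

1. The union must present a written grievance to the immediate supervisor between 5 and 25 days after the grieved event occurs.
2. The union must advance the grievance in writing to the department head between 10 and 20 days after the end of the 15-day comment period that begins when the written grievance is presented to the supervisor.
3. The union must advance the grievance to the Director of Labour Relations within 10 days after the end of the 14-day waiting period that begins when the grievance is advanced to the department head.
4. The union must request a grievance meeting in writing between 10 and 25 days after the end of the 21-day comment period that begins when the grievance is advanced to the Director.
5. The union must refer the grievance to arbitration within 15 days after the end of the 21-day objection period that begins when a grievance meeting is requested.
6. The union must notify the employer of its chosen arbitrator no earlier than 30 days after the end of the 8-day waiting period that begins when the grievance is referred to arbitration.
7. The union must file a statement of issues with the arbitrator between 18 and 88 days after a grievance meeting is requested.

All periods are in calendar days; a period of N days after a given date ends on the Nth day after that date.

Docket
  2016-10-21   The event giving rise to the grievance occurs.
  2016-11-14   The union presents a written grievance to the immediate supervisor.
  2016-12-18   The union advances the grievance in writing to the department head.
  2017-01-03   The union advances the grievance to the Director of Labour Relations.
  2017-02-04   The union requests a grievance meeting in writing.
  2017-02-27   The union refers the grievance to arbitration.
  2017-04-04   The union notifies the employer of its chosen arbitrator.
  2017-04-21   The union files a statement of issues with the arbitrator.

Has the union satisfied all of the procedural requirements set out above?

No

Step 1: the window is 5–25 days after 2016-10-21 (when the grieved event occurs), so 2016-10-26 through 2016-11-15; done 2016-11-14 — within the window.
Step 2: the window is 10–20 days after 2016-11-29 (end of the 15-day comment period, which began when the written grievance is presented to the supervisor on 2016-11-14), so 2016-12-09 through 2016-12-19; done 2016-12-18 — within the window.
Step 3: 10 days after 2017-01-01 (end of the 14-day waiting period, which began when the grievance is advanced to the department head on 2016-12-18) is 2017-01-11; completed 2017-01-03, before the deadline.
Step 4: the window is 10–25 days after 2017-01-24 (end of the 21-day comment period, which began when the grievance is advanced to the Director on 2017-01-03), so 2017-02-03 through 2017-02-18; done 2017-02-04 — within the window.
Step 5: 15 days after 2017-02-25 (end of the 21-day objection period, which began when a grievance meeting is requested on 2017-02-04) is 2017-03-12; completed 2017-02-27, before the deadline.
Step 6: the earliest permitted date is 30 days after 2017-03-07 (end of the 8-day waiting period, which began when the grievance is referred to arbitration on 2017-02-27), i.e. 2017-04-06; 2017-04-04 is 2 days before the earliest permitted date.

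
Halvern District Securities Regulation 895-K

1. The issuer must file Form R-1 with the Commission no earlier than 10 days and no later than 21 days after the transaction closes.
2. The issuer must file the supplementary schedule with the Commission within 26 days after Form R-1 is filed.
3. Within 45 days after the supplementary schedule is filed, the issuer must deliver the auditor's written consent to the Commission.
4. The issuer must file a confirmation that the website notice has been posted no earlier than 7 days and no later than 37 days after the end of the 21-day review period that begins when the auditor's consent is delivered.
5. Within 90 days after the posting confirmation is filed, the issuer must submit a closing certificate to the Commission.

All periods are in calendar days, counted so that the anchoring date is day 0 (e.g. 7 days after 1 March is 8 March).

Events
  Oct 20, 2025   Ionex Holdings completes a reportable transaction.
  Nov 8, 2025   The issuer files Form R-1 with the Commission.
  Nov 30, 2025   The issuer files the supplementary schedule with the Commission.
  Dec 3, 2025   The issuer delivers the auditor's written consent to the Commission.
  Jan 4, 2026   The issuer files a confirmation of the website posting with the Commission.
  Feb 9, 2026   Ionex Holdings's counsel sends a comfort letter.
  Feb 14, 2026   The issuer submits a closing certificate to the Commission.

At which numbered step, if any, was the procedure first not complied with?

Step 1 — 10 and 21 days from Oct 20, 2025 (when the transaction closes) are Oct 30, 2025 and Nov 10, 2025 respectively; done Nov 8, 2025, which is between those dates.
Step 2 — counting 26 days from Nov 8, 2025 (when Form R-1 is filed) gives a deadline of Dec 4, 2025; completed Nov 30, 2025, before the deadline.
Step 3 — counting 45 days from Nov 30, 2025 (when the supplementary schedule is filed) gives a deadline of Jan 14, 2026; completed Dec 3, 2025, before the deadline.
Step 4 — 7 and 37 days from Dec 24, 2025 (end of the 21-day review period, which began when the auditor's consent is delivered on Dec 3, 2025) are Dec 31, 2025 and Jan 30, 2026 respectively; done Jan 4, 2026 — within the window.
Step 5 — counting 90 days from Jan 4, 2026 (when the posting confirmation is filed) gives a deadline of Apr 4, 2026; Feb 14, 2026 is within that limit.

None — every step was satisfied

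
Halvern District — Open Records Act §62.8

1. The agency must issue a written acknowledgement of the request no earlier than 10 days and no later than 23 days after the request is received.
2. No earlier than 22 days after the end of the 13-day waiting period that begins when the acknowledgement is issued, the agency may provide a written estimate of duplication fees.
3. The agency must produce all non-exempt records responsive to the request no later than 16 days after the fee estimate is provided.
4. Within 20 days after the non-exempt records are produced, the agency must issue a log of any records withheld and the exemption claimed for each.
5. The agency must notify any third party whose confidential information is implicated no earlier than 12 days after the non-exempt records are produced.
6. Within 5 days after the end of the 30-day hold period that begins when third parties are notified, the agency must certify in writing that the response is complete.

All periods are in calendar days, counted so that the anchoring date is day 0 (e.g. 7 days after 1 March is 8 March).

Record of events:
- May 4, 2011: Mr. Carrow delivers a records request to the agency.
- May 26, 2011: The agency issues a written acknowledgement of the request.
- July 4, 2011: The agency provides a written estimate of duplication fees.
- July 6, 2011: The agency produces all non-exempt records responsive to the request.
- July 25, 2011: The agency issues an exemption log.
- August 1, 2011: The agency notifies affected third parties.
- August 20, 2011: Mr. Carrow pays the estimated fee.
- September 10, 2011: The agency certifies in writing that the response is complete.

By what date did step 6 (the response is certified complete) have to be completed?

Third parties are notified on August 1, 2011; the 30-day hold period therefore ends August 31, 2011, and step 6 runs from that date. 5 days after August 31, 2011 is September 5, 2011.

September 5, 2011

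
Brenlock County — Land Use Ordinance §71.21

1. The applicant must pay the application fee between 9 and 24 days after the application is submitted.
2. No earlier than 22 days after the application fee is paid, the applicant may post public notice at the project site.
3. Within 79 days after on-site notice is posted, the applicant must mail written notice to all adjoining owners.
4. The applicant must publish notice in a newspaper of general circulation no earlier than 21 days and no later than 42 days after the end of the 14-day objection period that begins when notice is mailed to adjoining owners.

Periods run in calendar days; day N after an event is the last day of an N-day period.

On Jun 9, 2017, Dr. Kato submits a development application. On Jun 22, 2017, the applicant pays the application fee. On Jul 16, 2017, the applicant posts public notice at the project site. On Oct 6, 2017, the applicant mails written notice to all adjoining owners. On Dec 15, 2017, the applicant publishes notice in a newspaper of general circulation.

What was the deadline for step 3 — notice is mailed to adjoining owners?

Oct 3, 2017

Step 3 runs from Jul 16, 2017, when on-site notice is posted. 79 days after Jul 16, 2017 is Oct 3, 2017.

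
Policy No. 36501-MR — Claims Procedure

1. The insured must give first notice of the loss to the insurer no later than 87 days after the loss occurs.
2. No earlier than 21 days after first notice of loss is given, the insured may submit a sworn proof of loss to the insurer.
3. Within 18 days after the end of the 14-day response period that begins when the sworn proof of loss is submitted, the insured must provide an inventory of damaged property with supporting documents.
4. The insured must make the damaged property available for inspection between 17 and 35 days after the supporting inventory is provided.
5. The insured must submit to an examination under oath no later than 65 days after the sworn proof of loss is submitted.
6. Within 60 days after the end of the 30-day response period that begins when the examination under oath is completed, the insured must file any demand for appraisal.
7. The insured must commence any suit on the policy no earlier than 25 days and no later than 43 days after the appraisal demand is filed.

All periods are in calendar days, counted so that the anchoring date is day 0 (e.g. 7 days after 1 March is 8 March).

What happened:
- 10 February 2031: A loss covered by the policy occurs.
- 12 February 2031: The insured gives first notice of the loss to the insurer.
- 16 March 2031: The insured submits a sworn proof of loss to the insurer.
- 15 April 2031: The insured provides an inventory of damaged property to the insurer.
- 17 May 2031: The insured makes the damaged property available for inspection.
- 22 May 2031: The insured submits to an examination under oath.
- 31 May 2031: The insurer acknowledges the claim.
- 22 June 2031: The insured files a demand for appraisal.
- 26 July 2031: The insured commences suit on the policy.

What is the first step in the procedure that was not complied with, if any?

Step 1: 87 days after 10 February 2031 (when the loss occurs) is 8 May 2031; 12 February 2031 is within that limit.
Step 2: the earliest permitted date is 21 days after 12 February 2031 (when first notice of loss is given), i.e. 5 March 2031; done 16 March 2031 — permitted.
Step 3: 18 days after 30 March 2031 (end of the 14-day response period, which began when the sworn proof of loss is submitted on 16 March 2031) is 17 April 2031; 15 April 2031 is within that limit.
Step 4: the window is 17–35 days after 15 April 2031 (when the supporting inventory is provided), so 2 May 2031 through 20 May 2031; done 17 May 2031, which is between those dates.
Step 5: 65 days after 16 March 2031 (when the sworn proof of loss is submitted) is 20 May 2031; not done until 22 May 2031, 2 days after the deadline.

Step 5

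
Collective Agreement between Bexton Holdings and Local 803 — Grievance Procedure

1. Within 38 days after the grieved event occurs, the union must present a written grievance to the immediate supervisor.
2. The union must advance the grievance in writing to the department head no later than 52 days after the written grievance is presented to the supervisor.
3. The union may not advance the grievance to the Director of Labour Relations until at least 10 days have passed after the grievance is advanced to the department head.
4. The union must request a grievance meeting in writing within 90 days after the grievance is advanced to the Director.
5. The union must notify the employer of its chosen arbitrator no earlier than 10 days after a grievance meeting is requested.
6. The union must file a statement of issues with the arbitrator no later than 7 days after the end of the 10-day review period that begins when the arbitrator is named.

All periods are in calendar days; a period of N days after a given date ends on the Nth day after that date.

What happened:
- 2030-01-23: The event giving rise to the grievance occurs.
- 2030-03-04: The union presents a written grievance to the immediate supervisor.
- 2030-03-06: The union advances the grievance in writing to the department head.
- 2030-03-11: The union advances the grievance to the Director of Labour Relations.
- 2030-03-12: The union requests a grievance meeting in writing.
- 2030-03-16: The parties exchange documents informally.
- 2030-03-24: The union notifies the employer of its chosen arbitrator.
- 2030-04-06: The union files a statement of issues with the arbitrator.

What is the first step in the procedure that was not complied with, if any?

Step 1

Step 1 — counting 38 days from 2030-01-23 (when the grieved event occurs) gives a deadline of 2030-03-02; not done until 2030-03-04, 2 days after the deadline.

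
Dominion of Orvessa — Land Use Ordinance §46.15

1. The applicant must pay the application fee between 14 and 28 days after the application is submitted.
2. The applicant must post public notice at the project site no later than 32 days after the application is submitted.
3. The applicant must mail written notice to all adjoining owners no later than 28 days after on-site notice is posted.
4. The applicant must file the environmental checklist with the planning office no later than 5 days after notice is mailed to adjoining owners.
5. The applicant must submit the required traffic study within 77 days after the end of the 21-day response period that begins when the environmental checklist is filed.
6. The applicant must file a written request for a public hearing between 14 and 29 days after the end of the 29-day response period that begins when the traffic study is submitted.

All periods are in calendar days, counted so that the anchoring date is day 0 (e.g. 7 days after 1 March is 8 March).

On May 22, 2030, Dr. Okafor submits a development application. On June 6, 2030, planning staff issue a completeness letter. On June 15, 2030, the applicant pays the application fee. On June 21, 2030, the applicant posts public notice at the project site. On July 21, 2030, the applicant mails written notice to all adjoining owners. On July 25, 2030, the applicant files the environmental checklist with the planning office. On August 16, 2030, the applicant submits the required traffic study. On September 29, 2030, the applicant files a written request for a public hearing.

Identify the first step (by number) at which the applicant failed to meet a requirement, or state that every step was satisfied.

Step 1 — 14 and 28 days from May 22, 2030 (when the application is submitted) are June 5, 2030 and June 19, 2030 respectively; done June 15, 2030 — within the window.
Step 2 — counting 32 days from May 22, 2030 (when the application is submitted) gives a deadline of June 23, 2030; completed June 21, 2030, before the deadline.
Step 3 — counting 28 days from June 21, 2030 (when on-site notice is posted) gives a deadline of July 19, 2030; July 21, 2030 misses that deadline by 2 days.

Step 3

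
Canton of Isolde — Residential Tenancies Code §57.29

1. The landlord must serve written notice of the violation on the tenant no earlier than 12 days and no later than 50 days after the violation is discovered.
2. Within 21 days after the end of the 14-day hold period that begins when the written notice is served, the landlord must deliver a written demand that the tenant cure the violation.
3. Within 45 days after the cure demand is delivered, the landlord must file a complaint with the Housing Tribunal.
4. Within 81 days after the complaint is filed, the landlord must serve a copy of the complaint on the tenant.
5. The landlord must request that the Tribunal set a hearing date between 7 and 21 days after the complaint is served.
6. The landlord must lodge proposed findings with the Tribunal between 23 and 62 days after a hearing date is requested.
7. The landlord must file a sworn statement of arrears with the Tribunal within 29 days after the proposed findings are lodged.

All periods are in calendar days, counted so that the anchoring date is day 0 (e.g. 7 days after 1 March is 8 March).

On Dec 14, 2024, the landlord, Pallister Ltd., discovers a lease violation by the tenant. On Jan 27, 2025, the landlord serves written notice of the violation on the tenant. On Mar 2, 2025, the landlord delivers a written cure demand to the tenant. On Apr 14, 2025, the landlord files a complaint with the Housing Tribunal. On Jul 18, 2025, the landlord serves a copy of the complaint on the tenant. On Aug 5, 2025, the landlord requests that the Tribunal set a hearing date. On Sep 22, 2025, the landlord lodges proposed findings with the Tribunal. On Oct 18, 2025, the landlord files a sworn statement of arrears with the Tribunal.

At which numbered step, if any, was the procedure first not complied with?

Step 4

(1) the permitted window runs from Dec 14, 2024 + 12 = Dec 26, 2024 to Dec 14, 2024 + 50 = Feb 2, 2025; done Jan 27, 2025 — within the window.
(2) due by Feb 10, 2025 + 21 days = Mar 3, 2025; done Mar 2, 2025 — timely.
(3) due by Mar 2, 2025 + 45 days = Apr 16, 2025; completed Apr 14, 2025, before the deadline.
(4) due by Apr 14, 2025 + 81 days = Jul 4, 2025; not done until Jul 18, 2025, 14 days after the deadline.
That is the first point of non-compliance.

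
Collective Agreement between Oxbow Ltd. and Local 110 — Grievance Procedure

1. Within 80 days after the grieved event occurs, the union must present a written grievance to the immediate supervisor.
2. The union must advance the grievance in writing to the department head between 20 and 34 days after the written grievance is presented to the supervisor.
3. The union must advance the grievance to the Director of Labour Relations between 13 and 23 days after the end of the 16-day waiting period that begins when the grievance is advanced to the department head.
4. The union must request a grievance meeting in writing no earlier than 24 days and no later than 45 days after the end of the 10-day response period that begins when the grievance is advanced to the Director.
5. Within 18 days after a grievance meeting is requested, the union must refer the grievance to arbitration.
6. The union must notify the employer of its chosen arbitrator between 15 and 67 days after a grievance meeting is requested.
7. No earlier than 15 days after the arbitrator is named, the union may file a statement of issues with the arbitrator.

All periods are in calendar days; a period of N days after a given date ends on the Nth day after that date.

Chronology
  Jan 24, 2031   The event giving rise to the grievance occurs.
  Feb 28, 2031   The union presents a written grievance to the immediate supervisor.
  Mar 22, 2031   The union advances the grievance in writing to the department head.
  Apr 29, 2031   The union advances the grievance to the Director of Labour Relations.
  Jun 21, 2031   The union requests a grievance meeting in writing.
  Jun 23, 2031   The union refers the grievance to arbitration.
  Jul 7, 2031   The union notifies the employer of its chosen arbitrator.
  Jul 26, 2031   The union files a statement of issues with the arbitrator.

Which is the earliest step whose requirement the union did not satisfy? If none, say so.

Step 1 — counting 80 days from Jan 24, 2031 (when the grieved event occurs) gives a deadline of Apr 14, 2031; Feb 28, 2031 is within that limit.
Step 2 — 20 and 34 days from Feb 28, 2031 (when the written grievance is presented to the supervisor) are Mar 20, 2031 and Apr 3, 2031 respectively; done Mar 22, 2031 — within the window.
Step 3 — 13 and 23 days from Apr 7, 2031 (end of the 16-day waiting period, which began when the grievance is advanced to the department head on Mar 22, 2031) are Apr 20, 2031 and Apr 30, 2031 respectively; Apr 29, 2031 falls inside that range.
Step 4 — 24 and 45 days from May 9, 2031 (end of the 10-day response period, which began when the grievance is advanced to the Director on Apr 29, 2031) are Jun 2, 2031 and Jun 23, 2031 respectively; Jun 21, 2031 falls inside that range.
Step 5 — counting 18 days from Jun 21, 2031 (when a grievance meeting is requested) gives a deadline of Jul 9, 2031; Jun 23, 2031 is within that limit.
Step 6 — 15 and 67 days from Jun 21, 2031 (when a grievance meeting is requested) are Jul 6, 2031 and Aug 27, 2031 respectively; done Jul 7, 2031 — within the window.
Step 7 — must wait 15 days from Jul 7, 2031 (when the arbitrator is named), so not before Jul 22, 2031; done Jul 26, 2031 — permitted.

None — every step was satisfied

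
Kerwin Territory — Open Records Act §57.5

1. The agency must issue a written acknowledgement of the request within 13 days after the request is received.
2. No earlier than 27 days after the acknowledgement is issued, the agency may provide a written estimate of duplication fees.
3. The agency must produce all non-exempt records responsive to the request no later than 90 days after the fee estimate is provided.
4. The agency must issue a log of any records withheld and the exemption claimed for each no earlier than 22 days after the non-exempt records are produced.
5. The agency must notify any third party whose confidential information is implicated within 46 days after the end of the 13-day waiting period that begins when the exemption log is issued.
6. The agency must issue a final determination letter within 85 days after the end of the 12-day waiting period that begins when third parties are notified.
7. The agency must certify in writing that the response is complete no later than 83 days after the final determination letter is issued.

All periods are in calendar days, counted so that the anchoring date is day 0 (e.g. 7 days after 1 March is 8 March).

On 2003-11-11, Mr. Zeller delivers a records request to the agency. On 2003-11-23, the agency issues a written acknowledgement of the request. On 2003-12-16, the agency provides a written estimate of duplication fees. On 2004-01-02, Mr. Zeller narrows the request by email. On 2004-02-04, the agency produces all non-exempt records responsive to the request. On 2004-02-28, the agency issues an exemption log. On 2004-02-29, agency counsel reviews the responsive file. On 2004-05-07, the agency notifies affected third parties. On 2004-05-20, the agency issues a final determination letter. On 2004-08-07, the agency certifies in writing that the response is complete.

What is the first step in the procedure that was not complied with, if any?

(1) due by 2003-11-11 + 13 days = 2003-11-24; completed 2003-11-23, before the deadline.
(2) permitted from 2003-11-23 + 27 days = 2003-12-20 onward; acted on 2003-12-16, 4 days prematurely.

Step 2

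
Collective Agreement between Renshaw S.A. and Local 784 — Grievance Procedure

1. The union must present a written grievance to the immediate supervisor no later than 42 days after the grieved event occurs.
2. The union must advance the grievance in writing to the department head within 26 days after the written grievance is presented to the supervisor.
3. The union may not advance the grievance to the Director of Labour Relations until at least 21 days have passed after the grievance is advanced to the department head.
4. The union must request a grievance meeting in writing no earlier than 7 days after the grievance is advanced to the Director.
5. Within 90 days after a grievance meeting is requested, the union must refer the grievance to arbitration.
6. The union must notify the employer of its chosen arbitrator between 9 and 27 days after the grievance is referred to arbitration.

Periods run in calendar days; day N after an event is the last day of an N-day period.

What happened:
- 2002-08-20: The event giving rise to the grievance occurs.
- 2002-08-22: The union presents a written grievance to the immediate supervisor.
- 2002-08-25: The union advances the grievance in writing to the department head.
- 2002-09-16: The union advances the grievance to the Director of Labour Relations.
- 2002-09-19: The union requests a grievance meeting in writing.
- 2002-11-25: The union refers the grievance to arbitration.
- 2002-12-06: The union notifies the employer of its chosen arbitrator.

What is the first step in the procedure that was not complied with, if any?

Step 4

Step 1: 42 days after 2002-08-20 (when the grieved event occurs) is 2002-10-01; 2002-08-22 is within that limit.
Step 2: 26 days after 2002-08-22 (when the written grievance is presented to the supervisor) is 2002-09-17; 2002-08-25 is within that limit.
Step 3: the earliest permitted date is 21 days after 2002-08-25 (when the grievance is advanced to the department head), i.e. 2002-09-15; 2002-09-16 is on or after that date.
Step 4: the earliest permitted date is 7 days after 2002-09-16 (when the grievance is advanced to the Director), i.e. 2002-09-23; done 2002-09-19 — 4 days too early.
The analysis stops there.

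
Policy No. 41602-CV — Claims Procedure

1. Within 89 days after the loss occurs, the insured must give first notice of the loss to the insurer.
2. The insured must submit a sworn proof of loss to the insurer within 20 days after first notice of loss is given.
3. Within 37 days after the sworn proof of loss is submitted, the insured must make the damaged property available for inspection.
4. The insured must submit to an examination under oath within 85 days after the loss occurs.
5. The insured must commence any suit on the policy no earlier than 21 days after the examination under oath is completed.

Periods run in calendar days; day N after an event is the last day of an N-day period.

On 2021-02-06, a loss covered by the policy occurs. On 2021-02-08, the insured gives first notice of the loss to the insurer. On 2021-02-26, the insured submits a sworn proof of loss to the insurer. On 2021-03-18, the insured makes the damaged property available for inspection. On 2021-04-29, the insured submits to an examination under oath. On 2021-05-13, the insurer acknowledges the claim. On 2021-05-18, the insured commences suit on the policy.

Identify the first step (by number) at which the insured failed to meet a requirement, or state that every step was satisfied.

(1) due by 2021-02-06 + 89 days = 2021-05-06; 2021-02-08 is within that limit.
(2) due by 2021-02-08 + 20 days = 2021-02-28; completed 2021-02-26, before the deadline.
(3) due by 2021-02-26 + 37 days = 2021-04-04; done 2021-03-18 — timely.
(4) due by 2021-02-06 + 85 days = 2021-05-02; completed 2021-04-29, before the deadline.
(5) permitted from 2021-04-29 + 21 days = 2021-05-20 onward; done 2021-05-18 — 2 days too early.
The procedure was therefore not followed at step 5.

Step 5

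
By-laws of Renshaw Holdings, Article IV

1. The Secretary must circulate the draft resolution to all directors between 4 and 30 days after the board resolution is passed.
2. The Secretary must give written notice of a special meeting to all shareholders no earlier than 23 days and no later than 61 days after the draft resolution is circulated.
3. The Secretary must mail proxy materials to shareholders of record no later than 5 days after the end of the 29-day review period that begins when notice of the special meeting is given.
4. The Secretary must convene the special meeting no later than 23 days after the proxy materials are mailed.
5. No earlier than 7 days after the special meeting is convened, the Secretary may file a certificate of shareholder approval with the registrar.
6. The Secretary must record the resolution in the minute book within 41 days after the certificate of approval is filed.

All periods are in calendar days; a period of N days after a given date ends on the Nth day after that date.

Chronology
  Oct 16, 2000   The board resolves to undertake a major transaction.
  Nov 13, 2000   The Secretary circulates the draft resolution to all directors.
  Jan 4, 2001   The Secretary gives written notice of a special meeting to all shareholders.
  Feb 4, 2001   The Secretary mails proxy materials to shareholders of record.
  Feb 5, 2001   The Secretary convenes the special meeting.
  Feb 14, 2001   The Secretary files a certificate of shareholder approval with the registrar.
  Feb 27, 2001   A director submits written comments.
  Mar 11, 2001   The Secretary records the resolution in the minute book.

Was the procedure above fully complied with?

Step 1: the window is 4–30 days after Oct 16, 2000 (when the board resolution is passed), so Oct 20, 2000 through Nov 15, 2000; done Nov 13, 2000, which is between those dates.
Step 2: the window is 23–61 days after Nov 13, 2000 (when the draft resolution is circulated), so Dec 6, 2000 through Jan 13, 2001; done Jan 4, 2001, which is between those dates.
Step 3: 5 days after Feb 2, 2001 (end of the 29-day review period, which began when notice of the special meeting is given on Jan 4, 2001) is Feb 7, 2001; Feb 4, 2001 is within that limit.
Step 4: 23 days after Feb 4, 2001 (when the proxy materials are mailed) is Feb 27, 2001; Feb 5, 2001 is within that limit.
Step 5: the earliest permitted date is 7 days after Feb 5, 2001 (when the special meeting is convened), i.e. Feb 12, 2001; Feb 14, 2001 is on or after that date.
Step 6: 41 days after Feb 14, 2001 (when the certificate of approval is filed) is Mar 27, 2001; completed Mar 11, 2001, before the deadline.

Yes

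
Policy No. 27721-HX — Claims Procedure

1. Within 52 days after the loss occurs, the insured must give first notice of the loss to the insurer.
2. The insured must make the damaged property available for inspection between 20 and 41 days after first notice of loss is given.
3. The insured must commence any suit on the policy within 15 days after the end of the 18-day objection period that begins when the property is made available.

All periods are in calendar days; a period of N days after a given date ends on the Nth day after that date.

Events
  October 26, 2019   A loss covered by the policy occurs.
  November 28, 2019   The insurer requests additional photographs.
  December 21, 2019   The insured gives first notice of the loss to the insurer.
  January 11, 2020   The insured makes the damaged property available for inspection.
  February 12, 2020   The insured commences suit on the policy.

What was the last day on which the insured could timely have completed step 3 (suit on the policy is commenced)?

The property is made available on January 11, 2020; the 18-day objection period therefore ends January 29, 2020, and step 3 runs from that date. 15 days after January 29, 2020 is February 13, 2020.

February 13, 2020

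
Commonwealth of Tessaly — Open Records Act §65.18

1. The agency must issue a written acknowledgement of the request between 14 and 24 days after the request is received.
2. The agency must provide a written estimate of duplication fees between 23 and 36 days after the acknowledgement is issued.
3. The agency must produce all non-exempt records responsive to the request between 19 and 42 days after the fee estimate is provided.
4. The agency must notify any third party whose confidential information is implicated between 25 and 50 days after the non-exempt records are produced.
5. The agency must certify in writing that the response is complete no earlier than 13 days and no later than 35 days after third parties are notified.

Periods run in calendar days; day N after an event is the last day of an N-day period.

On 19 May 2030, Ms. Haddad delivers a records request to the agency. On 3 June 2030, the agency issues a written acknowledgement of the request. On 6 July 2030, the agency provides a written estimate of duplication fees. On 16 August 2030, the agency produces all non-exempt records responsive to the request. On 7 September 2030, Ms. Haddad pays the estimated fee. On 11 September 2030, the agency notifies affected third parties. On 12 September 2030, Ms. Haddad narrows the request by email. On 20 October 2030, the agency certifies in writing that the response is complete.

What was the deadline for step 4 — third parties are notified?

Step 4 runs from 16 August 2030, when the non-exempt records are produced. The window is 25–50 days after 16 August 2030; it closes on 5 October 2030.

5 October 2030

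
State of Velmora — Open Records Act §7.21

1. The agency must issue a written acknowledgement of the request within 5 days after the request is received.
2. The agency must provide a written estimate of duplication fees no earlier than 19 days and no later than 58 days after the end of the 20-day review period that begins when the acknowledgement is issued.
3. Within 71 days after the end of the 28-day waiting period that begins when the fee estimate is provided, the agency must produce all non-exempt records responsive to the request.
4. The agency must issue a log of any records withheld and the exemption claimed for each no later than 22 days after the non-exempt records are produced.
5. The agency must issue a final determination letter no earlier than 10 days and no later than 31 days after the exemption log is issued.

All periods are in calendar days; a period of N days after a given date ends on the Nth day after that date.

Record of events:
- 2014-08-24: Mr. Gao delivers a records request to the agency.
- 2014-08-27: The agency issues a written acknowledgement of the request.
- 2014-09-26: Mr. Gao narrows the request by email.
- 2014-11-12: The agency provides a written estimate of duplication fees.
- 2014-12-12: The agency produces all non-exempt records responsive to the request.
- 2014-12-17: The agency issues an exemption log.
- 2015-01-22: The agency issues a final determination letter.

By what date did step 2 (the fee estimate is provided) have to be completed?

2014-11-13

The acknowledgement is issued on 2014-08-27; the 20-day review period therefore ends 2014-09-16, and step 2 runs from that date. The window is 19–58 days after 2014-09-16; it closes on 2014-11-13.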